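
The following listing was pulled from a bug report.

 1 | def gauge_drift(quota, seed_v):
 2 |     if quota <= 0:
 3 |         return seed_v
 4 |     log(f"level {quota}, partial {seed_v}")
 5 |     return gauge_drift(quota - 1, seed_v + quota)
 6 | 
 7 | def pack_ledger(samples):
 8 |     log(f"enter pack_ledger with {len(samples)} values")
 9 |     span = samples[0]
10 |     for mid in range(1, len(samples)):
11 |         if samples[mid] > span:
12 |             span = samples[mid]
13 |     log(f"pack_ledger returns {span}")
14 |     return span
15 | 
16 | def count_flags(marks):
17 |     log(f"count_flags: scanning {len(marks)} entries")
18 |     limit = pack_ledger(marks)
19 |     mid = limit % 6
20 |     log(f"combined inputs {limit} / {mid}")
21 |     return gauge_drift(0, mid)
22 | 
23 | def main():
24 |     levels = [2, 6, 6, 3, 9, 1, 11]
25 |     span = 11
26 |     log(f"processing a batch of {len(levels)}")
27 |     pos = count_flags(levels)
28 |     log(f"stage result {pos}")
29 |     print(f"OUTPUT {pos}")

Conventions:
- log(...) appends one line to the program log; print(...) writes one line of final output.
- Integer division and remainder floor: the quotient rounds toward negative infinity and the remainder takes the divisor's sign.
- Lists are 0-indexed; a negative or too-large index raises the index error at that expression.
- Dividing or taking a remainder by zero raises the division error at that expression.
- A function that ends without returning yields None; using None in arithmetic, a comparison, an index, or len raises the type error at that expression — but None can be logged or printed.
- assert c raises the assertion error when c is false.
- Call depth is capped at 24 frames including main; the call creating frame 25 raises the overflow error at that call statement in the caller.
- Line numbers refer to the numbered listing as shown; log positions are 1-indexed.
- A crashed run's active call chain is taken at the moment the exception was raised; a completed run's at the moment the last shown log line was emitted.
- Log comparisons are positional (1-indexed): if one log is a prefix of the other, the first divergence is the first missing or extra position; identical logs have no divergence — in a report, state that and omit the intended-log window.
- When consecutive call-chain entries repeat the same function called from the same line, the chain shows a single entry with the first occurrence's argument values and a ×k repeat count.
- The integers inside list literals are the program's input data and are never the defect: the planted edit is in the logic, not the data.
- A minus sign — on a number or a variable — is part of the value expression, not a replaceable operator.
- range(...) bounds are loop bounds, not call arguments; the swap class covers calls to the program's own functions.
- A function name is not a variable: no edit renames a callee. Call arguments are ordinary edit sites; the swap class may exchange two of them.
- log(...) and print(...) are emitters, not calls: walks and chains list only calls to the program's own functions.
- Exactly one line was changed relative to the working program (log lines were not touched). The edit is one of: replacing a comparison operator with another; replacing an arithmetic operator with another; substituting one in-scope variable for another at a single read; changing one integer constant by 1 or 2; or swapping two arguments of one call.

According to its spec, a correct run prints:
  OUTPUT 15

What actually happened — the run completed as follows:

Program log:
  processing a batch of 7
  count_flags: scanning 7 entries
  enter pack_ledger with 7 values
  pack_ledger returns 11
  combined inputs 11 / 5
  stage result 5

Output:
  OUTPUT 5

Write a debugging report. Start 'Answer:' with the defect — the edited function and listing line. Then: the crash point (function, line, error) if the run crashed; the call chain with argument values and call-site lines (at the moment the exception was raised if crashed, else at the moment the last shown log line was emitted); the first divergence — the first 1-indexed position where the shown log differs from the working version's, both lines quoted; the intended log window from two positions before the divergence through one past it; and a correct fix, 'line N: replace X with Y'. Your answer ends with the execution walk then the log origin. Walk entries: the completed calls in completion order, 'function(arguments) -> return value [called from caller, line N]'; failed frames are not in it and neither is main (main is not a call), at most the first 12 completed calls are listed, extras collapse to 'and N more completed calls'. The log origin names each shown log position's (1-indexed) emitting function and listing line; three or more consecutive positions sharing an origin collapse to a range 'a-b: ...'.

Answer: the defect is in count_flags at line 21.
Core observation: The earliest visible damage is log position 6 — 'stage result 5' rather than the intended 'level 5, partial 0'.
Call chain: main.
First divergence: position 6 — shown 'stage result 5', intended 'level 5, partial 0'.
Intended log window:
  4: pack_ledger returns 11
  5: combined inputs 11 / 5
  6: level 5, partial 0
  7: level 4, partial 5
Execution walk:
  pack_ledger([2, 6, 6, 3, 9, 1, 11]) -> 11  [called from count_flags, line 18]
  gauge_drift(0, 5) -> 5  [called from count_flags, line 21]
  count_flags([2, 6, 6, 3, 9, 1, 11]) -> 5  [called from main, line 27]
Log origins:
  1 — main, line 26
  2 — count_flags, line 17
  3 — pack_ledger, line 8
  4 — pack_ledger, line 13
  5 — count_flags, line 20
  6 — main, line 28
A correct fix: line 21: replace `gauge_drift(0, mid)` with `gauge_drift(mid, 0)`.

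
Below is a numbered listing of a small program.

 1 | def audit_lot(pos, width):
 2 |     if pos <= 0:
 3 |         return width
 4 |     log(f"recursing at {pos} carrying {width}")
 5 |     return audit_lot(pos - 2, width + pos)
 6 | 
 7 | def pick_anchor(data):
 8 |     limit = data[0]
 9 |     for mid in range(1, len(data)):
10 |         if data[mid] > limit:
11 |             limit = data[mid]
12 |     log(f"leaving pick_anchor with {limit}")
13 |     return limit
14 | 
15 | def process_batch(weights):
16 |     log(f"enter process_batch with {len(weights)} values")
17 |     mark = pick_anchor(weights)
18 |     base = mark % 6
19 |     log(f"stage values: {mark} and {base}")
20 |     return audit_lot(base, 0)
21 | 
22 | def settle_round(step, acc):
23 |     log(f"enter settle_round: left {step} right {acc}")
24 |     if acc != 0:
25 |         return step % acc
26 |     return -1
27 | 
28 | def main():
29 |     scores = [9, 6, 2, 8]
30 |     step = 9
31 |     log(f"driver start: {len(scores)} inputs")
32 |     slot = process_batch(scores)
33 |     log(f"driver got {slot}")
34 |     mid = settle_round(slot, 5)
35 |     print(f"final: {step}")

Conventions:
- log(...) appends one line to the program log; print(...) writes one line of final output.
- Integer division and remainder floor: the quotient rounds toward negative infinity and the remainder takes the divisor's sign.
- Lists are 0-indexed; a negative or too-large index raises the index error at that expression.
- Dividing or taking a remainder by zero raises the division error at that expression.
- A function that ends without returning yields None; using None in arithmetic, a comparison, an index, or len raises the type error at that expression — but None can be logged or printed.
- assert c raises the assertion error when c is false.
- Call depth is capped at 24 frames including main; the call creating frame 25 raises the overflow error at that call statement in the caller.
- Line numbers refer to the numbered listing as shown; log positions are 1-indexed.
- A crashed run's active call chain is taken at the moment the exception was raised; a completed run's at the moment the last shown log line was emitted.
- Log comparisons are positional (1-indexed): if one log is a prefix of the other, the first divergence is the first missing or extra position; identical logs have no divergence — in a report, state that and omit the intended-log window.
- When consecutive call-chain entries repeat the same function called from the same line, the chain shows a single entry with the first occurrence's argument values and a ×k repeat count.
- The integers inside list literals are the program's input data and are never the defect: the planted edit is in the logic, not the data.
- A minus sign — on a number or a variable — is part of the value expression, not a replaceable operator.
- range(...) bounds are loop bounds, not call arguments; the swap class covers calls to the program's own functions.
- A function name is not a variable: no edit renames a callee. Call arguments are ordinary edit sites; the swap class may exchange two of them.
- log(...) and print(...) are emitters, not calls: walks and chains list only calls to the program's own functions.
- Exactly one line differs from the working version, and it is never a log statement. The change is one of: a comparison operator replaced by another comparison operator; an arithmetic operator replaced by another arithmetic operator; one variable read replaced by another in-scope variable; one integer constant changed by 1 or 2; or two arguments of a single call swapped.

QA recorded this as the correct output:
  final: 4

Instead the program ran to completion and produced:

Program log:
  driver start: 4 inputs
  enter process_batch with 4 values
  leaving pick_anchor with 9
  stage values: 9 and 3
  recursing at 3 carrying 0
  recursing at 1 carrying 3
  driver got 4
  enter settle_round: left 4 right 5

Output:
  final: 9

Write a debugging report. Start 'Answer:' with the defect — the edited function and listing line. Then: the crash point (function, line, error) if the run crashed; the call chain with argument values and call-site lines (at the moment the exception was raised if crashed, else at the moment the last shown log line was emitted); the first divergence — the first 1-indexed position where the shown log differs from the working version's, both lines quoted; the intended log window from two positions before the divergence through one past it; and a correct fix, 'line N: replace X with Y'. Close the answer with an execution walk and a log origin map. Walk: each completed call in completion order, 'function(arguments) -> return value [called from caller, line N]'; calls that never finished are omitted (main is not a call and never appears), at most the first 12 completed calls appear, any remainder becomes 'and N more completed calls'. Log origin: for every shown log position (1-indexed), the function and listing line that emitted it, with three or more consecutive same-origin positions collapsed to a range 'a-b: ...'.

Answer: the defect is in main at line 35.
Key fact: No log line changed; the fault shows up purely in the output.
Call chain: main -> settle_round(4, 5) (called at line 34).
First divergence: none — the logs agree in full.
Execution walk:
  pick_anchor([9, 6, 2, 8]) -> 9  [called from process_batch, line 17]
  audit_lot(-1, 4) -> 4  [called from audit_lot, line 5]
  audit_lot(1, 3) -> 4  [called from audit_lot, line 5]
  audit_lot(3, 0) -> 4  [called from process_batch, line 20]
  process_batch([9, 6, 2, 8]) -> 4  [called from main, line 32]
  settle_round(4, 5) -> 4  [called from main, line 34]
Log origin:
  1: emitted by main (line 31)
  2: emitted by process_batch (line 16)
  3: emitted by pick_anchor (line 12)
  4: emitted by process_batch (line 19)
  5: emitted by audit_lot (line 4)
  6: emitted by audit_lot (line 4)
  7: emitted by main (line 33)
  8: emitted by settle_round (line 23)
A correct fix: line 35: replace `step` with `mid`.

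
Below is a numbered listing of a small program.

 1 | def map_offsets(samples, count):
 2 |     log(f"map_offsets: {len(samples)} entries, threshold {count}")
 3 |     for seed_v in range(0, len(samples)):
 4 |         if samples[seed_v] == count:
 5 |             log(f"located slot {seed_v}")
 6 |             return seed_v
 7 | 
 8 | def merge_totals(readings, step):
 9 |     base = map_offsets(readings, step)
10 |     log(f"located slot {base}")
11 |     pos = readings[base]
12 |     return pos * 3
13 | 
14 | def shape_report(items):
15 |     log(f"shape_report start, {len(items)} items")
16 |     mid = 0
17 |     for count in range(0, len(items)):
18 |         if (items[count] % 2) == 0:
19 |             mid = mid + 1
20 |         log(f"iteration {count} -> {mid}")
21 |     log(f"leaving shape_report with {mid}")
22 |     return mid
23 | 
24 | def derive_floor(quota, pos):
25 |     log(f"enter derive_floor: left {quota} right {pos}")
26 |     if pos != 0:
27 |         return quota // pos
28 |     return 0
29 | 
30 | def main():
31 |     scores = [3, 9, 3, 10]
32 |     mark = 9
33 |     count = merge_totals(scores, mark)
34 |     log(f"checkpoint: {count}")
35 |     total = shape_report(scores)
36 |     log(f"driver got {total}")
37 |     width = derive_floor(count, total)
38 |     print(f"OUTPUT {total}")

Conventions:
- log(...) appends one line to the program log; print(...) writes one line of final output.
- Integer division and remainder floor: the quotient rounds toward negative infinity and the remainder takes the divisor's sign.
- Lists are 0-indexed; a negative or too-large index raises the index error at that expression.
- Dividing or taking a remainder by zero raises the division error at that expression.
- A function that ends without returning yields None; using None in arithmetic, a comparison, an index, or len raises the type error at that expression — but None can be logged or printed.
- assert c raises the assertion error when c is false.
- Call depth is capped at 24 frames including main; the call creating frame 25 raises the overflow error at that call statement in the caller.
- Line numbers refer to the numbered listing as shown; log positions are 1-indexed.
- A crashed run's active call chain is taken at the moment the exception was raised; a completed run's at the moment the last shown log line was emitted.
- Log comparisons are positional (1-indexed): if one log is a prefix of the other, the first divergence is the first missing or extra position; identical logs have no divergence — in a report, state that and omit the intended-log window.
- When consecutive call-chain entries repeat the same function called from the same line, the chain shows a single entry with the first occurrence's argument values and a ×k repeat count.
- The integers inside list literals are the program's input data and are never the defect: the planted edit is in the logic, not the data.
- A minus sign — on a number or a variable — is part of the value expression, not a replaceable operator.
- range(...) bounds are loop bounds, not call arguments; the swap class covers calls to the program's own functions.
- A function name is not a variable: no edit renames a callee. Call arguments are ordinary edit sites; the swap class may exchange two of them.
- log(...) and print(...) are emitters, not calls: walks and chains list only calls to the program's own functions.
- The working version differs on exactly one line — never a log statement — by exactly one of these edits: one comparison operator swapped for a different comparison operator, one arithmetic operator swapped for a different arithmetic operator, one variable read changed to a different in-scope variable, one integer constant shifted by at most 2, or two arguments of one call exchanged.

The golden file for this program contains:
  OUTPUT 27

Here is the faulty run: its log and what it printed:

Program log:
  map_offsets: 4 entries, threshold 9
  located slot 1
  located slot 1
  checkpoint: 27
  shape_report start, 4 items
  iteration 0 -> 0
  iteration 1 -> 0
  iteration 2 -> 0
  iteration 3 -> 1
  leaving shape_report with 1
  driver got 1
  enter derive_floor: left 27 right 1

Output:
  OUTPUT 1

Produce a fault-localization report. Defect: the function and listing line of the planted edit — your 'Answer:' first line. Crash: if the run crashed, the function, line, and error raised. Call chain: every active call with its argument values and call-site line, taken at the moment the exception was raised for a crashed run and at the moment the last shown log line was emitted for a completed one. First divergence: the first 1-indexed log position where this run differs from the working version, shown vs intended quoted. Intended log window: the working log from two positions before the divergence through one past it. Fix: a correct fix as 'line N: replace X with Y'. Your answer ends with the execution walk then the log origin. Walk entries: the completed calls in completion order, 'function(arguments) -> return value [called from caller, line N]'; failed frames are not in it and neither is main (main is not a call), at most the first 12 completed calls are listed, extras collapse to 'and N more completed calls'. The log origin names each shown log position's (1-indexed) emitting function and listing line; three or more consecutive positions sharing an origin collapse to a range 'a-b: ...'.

Answer: the defect is in main at line 38.
The tell: The two runs log identically and part ways only at the printed values.
Call chain: main -> derive_floor(27, 1) (called at line 37).
First divergence: none (the log streams are identical).
Execution walk:
  map_offsets([3, 9, 3, 10], 9) -> 1  [called from merge_totals, line 9]
  merge_totals([3, 9, 3, 10], 9) -> 27  [called from main, line 33]
  shape_report([3, 9, 3, 10]) -> 1  [called from main, line 35]
  derive_floor(27, 1) -> 27  [called from main, line 37]
Log line origins:
  1 — map_offsets, line 2
  2 — map_offsets, line 5
  3 — merge_totals, line 10
  4 — main, line 34
  5 — shape_report, line 15
  6-9 — shape_report, line 20
  10 — shape_report, line 21
  11 — main, line 36
  12 — derive_floor, line 25
A correct fix: line 38: replace `total` with `width`.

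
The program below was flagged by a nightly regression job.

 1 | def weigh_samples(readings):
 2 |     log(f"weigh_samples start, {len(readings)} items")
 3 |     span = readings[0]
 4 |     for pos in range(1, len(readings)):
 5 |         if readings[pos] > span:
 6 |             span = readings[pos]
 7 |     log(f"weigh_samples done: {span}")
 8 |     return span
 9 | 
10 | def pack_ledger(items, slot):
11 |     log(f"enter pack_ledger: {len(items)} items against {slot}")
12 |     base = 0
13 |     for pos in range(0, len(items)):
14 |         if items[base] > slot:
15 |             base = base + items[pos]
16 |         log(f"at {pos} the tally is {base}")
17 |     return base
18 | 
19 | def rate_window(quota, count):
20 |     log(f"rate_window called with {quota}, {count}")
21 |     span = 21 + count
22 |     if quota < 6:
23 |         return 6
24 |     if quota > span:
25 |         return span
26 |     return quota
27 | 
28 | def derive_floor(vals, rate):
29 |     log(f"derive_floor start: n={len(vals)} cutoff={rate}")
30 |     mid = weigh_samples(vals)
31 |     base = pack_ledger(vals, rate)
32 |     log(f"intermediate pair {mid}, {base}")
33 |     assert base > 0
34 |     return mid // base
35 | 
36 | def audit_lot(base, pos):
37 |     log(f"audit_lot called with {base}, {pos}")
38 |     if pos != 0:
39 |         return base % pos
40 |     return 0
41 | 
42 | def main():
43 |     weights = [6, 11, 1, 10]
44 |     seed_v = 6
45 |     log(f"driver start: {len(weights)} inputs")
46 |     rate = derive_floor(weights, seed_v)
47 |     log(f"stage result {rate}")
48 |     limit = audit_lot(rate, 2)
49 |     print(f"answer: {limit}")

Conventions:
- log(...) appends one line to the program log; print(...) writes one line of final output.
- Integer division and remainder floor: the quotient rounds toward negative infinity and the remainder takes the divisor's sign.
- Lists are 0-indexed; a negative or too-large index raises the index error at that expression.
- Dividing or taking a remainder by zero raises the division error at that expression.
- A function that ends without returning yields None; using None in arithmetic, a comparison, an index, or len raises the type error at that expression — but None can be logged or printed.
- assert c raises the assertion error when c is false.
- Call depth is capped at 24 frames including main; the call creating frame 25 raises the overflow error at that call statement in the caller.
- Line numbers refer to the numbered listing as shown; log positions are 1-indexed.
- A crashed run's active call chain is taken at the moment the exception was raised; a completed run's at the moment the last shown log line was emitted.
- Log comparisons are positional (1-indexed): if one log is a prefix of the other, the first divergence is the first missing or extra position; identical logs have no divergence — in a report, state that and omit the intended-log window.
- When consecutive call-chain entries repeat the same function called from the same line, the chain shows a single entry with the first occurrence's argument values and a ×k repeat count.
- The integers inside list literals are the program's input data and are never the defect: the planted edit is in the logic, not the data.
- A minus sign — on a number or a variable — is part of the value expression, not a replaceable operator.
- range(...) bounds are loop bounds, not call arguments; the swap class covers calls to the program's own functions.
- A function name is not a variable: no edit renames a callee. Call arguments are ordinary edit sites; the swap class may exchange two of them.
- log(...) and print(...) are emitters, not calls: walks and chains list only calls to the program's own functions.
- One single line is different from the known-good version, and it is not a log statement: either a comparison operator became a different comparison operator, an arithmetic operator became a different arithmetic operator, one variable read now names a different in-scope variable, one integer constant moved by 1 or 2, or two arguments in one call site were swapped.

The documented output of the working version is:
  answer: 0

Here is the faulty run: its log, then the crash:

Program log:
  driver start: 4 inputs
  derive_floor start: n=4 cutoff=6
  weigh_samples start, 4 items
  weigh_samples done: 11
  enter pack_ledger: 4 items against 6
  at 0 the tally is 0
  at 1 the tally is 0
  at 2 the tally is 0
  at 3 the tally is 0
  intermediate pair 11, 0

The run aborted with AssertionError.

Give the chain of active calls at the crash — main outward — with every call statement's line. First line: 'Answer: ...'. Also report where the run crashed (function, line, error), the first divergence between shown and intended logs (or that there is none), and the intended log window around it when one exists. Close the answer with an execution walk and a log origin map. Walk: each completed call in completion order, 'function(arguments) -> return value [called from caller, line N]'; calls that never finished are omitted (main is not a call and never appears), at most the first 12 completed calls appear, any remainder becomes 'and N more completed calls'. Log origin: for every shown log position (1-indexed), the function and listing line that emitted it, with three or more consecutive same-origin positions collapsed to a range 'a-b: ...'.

Answer: main -> derive_floor (called at line 46).
Key observation: The earliest visible damage is log position 7 — 'at 1 the tally is 0' rather than the intended 'at 1 the tally is 11'.
Crash: derive_floor, line 33, AssertionError.
First divergence: position 7 — shown 'at 1 the tally is 0', intended 'at 1 the tally is 11'.
Intended log window:
  5: enter pack_ledger: 4 items against 6
  6: at 0 the tally is 0
  7: at 1 the tally is 11
  8: at 2 the tally is 11
Execution walk:
  weigh_samples([6, 11, 1, 10]) -> 11  [called from derive_floor, line 30]
  pack_ledger([6, 11, 1, 10], 6) -> 0  [called from derive_floor, line 31]
Origin of each log line:
  1: logged in main at line 45
  2: logged in derive_floor at line 29
  3: logged in weigh_samples at line 2
  4: logged in weigh_samples at line 7
  5: logged in pack_ledger at line 11
  6-9: logged in pack_ledger at line 16
  10: logged in derive_floor at line 32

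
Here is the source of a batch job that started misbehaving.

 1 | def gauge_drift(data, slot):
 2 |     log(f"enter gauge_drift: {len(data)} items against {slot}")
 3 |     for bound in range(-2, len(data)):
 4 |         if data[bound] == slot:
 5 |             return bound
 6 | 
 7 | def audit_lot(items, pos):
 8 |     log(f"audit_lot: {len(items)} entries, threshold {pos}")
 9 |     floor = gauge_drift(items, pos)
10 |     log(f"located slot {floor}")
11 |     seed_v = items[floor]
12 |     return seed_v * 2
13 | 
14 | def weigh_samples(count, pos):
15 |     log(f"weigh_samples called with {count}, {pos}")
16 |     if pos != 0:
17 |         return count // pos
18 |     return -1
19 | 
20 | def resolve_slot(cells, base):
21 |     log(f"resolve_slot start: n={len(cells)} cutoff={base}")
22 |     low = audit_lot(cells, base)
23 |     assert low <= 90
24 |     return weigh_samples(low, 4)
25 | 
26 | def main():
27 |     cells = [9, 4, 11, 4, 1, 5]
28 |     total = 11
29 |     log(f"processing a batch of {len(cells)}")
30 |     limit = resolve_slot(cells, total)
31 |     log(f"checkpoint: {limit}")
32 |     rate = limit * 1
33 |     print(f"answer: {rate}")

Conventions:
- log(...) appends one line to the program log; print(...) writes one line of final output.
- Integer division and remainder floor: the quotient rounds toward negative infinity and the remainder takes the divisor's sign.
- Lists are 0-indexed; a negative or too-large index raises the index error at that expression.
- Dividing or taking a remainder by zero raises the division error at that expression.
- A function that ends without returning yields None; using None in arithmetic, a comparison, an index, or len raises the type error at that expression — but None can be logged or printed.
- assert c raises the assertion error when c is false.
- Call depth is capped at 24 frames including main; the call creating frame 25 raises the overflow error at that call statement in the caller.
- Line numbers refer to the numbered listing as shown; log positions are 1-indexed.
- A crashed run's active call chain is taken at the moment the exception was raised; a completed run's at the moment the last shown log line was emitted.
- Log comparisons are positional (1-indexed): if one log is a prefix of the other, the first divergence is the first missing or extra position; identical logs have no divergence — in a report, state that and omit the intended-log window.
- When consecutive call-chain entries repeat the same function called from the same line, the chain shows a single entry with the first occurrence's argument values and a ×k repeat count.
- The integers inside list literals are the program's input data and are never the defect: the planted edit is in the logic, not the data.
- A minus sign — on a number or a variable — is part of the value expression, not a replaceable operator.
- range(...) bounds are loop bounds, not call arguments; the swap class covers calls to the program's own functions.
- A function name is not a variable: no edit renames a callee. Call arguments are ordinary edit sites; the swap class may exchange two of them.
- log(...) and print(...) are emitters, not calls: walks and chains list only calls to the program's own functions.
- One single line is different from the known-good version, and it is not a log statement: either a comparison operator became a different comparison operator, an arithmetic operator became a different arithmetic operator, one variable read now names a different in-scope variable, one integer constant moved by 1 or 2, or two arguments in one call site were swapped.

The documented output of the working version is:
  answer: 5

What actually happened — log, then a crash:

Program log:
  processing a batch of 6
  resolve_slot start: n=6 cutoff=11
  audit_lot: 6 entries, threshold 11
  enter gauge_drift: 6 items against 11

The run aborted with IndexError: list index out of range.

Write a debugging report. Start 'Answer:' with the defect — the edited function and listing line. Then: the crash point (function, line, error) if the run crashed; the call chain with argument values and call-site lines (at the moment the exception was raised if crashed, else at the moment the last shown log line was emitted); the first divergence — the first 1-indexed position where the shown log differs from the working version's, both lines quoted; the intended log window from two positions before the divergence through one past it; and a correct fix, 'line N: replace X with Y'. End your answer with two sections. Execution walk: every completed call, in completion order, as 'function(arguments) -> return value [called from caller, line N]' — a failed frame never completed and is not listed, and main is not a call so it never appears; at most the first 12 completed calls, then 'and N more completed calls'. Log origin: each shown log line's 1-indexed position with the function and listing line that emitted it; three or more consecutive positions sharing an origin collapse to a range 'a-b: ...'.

Answer: the defect is in gauge_drift at line 3.
The tell: A complete run would log 'located slot 2' next, but this one stopped at 4 lines.
Crash: gauge_drift, line 4, IndexError.
Call chain: main -> resolve_slot([9, 4, 11, 4, 1, 5], 11) (called at line 30) -> audit_lot([9, 4, 11, 4, 1, 5], 11) (called at line 22) -> gauge_drift([9, 4, 11, 4, 1, 5], 11) (called at line 9).
First divergence: position 5 — after 4 matching lines the faulty run goes silent; intended next line 'located slot 2'.
Intended log window:
  3: audit_lot: 6 entries, threshold 11
  4: enter gauge_drift: 6 items against 11
  5: located slot 2
  6: weigh_samples called with 22, 4
Execution walk:
  (no call completed)
Log origin:
  1: logged in main at line 29
  2: logged in resolve_slot at line 21
  3: logged in audit_lot at line 8
  4: logged in gauge_drift at line 2
A correct fix: line 3: replace `-2` with `0`.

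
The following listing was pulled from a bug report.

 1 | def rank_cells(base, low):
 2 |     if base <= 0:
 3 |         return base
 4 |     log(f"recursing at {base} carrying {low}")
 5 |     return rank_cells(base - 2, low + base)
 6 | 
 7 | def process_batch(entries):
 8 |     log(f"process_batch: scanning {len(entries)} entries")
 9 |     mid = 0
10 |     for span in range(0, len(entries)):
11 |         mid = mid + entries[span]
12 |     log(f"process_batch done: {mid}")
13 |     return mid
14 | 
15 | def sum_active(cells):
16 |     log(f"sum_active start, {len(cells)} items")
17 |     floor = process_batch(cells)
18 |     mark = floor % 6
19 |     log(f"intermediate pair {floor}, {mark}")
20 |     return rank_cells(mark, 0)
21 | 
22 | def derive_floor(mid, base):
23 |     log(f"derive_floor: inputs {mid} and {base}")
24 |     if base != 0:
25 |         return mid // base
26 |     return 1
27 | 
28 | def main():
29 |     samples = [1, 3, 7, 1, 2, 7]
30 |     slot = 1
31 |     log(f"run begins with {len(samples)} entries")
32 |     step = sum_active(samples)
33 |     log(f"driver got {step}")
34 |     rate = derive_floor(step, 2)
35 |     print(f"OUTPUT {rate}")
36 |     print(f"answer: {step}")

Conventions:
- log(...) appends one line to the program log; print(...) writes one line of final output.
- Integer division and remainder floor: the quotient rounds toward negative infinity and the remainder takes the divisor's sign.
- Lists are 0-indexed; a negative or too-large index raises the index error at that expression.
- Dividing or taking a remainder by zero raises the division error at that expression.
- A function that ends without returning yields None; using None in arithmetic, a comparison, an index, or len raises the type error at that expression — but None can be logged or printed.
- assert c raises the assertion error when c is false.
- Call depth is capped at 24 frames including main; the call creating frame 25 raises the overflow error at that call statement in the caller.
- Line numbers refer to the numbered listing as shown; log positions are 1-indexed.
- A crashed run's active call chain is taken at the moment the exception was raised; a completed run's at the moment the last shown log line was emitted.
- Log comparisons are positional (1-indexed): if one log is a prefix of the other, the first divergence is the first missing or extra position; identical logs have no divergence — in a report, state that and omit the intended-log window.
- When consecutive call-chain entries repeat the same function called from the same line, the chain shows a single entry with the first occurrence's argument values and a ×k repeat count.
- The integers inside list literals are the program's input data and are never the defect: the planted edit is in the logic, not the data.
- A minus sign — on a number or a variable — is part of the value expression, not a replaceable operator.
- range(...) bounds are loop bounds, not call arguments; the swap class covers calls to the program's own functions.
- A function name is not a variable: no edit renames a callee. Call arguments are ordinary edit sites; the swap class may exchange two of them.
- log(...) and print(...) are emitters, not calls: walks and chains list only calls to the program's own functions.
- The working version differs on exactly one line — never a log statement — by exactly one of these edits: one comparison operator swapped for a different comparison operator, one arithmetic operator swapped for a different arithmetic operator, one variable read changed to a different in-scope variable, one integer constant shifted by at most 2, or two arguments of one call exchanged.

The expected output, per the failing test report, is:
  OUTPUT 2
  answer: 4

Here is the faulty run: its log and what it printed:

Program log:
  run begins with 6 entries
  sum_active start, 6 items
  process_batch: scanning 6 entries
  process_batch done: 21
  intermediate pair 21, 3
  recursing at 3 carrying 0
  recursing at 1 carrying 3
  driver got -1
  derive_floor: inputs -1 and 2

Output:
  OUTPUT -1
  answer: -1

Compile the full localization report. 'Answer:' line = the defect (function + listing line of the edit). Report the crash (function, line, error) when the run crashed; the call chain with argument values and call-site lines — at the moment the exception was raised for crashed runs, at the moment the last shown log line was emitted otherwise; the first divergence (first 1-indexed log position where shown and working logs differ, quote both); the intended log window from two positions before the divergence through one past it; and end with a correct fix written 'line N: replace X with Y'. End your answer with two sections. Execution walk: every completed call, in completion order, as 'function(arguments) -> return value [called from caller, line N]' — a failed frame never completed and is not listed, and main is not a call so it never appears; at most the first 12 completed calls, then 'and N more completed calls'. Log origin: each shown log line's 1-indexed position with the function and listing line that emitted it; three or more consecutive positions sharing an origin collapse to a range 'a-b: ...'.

Answer: the defect is in rank_cells at line 3.
Core observation: The log first diverges at position 8: the faulty run prints 'driver got -1' where the working version prints 'driver got 4'.
Call chain: main -> derive_floor(-1, 2) (called at line 34).
First divergence: position 8; shown 'driver got -1' vs intended 'driver got 4'.
Intended log window:
  6: recursing at 3 carrying 0
  7: recursing at 1 carrying 3
  8: driver got 4
  9: derive_floor: inputs 4 and 2
Execution walk:
  process_batch([1, 3, 7, 1, 2, 7]) -> 21  [called from sum_active, line 17]
  rank_cells(-1, 4) -> -1  [called from rank_cells, line 5]
  rank_cells(1, 3) -> -1  [called from rank_cells, line 5]
  rank_cells(3, 0) -> -1  [called from sum_active, line 20]
  sum_active([1, 3, 7, 1, 2, 7]) -> -1  [called from main, line 32]
  derive_floor(-1, 2) -> -1  [called from main, line 34]
Log origins:
  1: emitted by main (line 31)
  2: emitted by sum_active (line 16)
  3: emitted by process_batch (line 8)
  4: emitted by process_batch (line 12)
  5: emitted by sum_active (line 19)
  6: emitted by rank_cells (line 4)
  7: emitted by rank_cells (line 4)
  8: emitted by main (line 33)
  9: emitted by derive_floor (line 23)
A correct fix: line 3: replace `base` with `low`.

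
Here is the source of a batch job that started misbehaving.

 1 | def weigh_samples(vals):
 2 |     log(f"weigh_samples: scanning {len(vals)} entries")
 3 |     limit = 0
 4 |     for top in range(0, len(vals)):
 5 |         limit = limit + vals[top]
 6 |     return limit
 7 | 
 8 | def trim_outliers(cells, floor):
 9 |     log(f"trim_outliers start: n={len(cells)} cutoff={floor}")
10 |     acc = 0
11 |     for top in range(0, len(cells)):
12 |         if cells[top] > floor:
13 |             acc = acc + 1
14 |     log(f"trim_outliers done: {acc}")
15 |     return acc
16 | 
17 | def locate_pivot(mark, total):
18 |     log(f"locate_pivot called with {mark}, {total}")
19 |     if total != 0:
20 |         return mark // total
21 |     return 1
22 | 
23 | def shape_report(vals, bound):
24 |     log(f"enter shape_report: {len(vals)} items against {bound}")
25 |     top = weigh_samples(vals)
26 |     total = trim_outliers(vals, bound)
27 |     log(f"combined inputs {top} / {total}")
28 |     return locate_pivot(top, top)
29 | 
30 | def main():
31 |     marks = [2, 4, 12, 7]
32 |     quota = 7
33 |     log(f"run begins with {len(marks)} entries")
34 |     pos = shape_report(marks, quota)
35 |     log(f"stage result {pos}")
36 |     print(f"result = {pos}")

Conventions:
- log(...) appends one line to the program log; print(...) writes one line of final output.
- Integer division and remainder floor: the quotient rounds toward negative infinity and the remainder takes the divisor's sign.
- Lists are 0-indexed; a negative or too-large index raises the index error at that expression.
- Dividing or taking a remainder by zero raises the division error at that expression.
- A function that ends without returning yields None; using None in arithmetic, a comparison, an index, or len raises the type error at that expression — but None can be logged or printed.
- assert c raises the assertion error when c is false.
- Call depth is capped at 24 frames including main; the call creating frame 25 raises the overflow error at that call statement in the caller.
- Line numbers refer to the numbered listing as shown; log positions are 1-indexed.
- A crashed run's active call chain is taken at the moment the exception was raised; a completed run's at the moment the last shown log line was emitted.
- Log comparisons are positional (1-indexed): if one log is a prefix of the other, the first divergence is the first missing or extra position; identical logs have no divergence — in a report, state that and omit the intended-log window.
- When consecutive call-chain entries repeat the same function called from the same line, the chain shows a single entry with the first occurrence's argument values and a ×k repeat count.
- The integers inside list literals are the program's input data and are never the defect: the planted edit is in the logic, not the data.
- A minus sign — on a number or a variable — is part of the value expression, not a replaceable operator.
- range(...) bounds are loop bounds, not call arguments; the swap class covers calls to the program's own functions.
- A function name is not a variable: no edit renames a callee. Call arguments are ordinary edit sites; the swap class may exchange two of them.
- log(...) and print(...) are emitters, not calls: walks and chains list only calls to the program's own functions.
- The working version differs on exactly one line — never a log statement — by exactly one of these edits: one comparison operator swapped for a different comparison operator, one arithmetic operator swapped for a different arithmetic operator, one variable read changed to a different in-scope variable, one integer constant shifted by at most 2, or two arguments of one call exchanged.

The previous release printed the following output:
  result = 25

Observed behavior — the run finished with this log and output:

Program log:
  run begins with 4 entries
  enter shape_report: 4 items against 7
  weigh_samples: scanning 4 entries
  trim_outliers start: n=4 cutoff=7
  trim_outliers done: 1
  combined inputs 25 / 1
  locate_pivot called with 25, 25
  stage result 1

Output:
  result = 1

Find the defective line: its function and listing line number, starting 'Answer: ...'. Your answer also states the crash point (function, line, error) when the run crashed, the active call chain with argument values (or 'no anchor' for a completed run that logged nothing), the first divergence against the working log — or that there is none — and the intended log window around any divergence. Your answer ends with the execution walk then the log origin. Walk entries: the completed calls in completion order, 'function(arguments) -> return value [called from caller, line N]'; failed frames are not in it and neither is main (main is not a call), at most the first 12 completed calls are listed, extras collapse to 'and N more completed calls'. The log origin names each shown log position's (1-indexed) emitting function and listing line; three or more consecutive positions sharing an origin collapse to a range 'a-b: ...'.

Answer: the defect is in shape_report at line 28.
Key fact: Everything matches until log position 7, which reads 'locate_pivot called with 25, 25' in place of 'locate_pivot called with 25, 1'.
Call chain: main.
First divergence: at position 7 the run shows 'locate_pivot called with 25, 25' where the working version logs 'locate_pivot called with 25, 1'.
Intended log window:
  5: trim_outliers done: 1
  6: combined inputs 25 / 1
  7: locate_pivot called with 25, 1
  8: stage result 25
Execution walk:
  weigh_samples([2, 4, 12, 7]) -> 25  [called from shape_report, line 25]
  trim_outliers([2, 4, 12, 7], 7) -> 1  [called from shape_report, line 26]
  locate_pivot(25, 25) -> 1  [called from shape_report, line 28]
  shape_report([2, 4, 12, 7], 7) -> 1  [called from main, line 34]
Log line origins:
  1: emitted by main (line 33)
  2: emitted by shape_report (line 24)
  3: emitted by weigh_samples (line 2)
  4: emitted by trim_outliers (line 9)
  5: emitted by trim_outliers (line 14)
  6: emitted by shape_report (line 27)
  7: emitted by locate_pivot (line 18)
  8: emitted by main (line 35)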